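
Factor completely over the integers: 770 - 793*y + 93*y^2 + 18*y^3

By the rational root theorem, y = -10 is a root, so (y + 10) divides it; the quotient is 18*y^2 - 87*y + 77.
The remaining quadratic factors as (6*y - 7)(3*y - 11).

(3*y - 11)*(6*y - 7)*(y + 10)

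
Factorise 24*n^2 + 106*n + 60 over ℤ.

2*(3*n + 2)*(4*n + 15)

Pull out the common factor 2, then factor the remaining trinomial.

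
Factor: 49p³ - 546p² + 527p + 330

Among the possible rational roots, p = -3/7 is a root, so (7p + 3) divides it; the quotient is 7p² - 81p + 110.
The remaining quadratic factors as (7p - 11)(p - 10).

(7p + 3)(7p - 11)(p - 10)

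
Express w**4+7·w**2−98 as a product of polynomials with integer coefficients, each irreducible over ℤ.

Substitute u = w**2 to get a quadratic in u, then factor.
w**2+14 is irreducible over ℤ (always positive, so no real roots).
w**2−7 is irreducible over ℤ (7 is not a perfect square).

(w**2+14)·(w**2−7)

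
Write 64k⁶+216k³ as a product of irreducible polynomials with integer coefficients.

8k³(2k+3)(4k²-6k+9)

Factor out 8k³ first: what remains is 8k³+27.
Recognize a sum of cubes with the parts 3 and 2k.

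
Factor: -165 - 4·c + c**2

Two integers with product -165 and sum -4 are 11 and -15.

(c + 11)·(c - 15)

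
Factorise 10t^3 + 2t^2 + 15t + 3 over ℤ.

(5t + 1)(2t^2 + 3)

Group as (10t^3 + 15t) + (2t^2 + 3) = 5t(2t^2 + 3) + (2t^2 + 3).
Both groups share the factor (2t^2 + 3).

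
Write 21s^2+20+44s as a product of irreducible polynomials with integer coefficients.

(3s+2)(7s+10)

Need a pair with product 21·20 = 420 and sum 44: that's 30 and 14.
Split the middle term: 21s^2+30s + 14s+20 = 3s(7s+10) + 2(7s+10).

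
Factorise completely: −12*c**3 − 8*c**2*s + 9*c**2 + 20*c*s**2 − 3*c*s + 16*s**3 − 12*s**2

−(3*c − 4*s)*(4*c + 4*s − 3)*(c + s)

Group: 3*c*(−4*c**2 − 8*c*s + 3*c − 4*s**2 + 3*s) − 4*s*(−4*c**2 − 8*c*s + 3*c − 4*s**2 + 3*s); both groups contain (−4*c**2 − 8*c*s + 3*c − 4*s**2 + 3*s), so (3*c − 4*s) is a factor with cofactor −4*c**2 − 8*c*s + 3*c − 4*s**2 + 3*s.
The cofactor groups again: −4*c**2 − 8*c*s + 3*c − 4*s**2 + 3*s = −4*c*(c + s) + (−4*s + 3)*(c + s); both groups contain (c + s), giving −(4*c + 4*s − 3)*(c + s).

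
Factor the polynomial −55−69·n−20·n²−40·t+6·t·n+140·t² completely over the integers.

Group: 14·t·(10·t+4·n+5) + (−5·n−11)·(10·t+4·n+5); both groups contain (10·t+4·n+5).

(14·t−5·n−11)·(10·t+4·n+5)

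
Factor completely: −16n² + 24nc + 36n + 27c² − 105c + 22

Group: −4n(4n + 3c − 11) + (9c − 2)(4n + 3c − 11); both groups contain (4n + 3c − 11).

−(4n − 9c + 2)(4n + 3c − 11)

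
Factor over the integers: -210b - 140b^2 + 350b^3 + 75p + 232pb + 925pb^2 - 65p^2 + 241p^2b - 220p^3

-(5p - 14b)(11p + 5b - 5)(4p + 5b + 3)

Group: 11p(-20p^2 + 31pb - 15p + 70b^2 + 42b) + (5b - 5)(-20p^2 + 31pb - 15p + 70b^2 + 42b); both groups contain (-20p^2 + 31pb - 15p + 70b^2 + 42b), so (11p + 5b - 5) is a factor with cofactor -20p^2 + 31pb - 15p + 70b^2 + 42b.
The cofactor groups again: -20p^2 + 31pb - 15p + 70b^2 + 42b = -4p(5p - 14b) + (-5b - 3)(5p - 14b); both groups contain (5p - 14b), giving -(4p + 5b + 3)(5p - 14b).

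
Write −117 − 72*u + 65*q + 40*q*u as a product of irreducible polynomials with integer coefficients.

Group as (40*q*u + 65*q) + (−72*u − 117) = 5*q*(8*u + 13) − 9*(8*u + 13).
Both groups share the factor (8*u + 13).

(5*q − 9)*(8*u + 13)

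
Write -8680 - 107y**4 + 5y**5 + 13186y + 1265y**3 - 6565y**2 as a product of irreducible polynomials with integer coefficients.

Among the possible rational roots, y = 7/5 is a root, so (5y - 7) divides it; the quotient is y**4 - 20y**3 + 225y**2 - 998y + 1240.
Next, y = 5 is a root, so (y - 5) divides it; the quotient is y**3 - 15y**2 + 150y - 248.
Continuing, y = 2 is a root, giving the factor (y - 2) and quotient y**2 - 13y + 124.
The quadratic y**2 - 13y + 124 has discriminant -327 < 0 and is irreducible over ℤ.

(5y - 7)(y - 2)(y - 5)(y**2 - 13y + 124)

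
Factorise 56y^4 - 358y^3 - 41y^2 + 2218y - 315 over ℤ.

(2y - 7)(4y + 9)(7y - 1)(y - 5)

Testing divisors of the constant over divisors of the leading coefficient, y = 5 is a root, giving the factor (y - 5) and quotient 56y^3 - 78y^2 - 431y + 63.
Next, y = -9/4 is a root, so (4y + 9) is a factor; dividing leaves 14y^2 - 51y + 7.
The remaining quadratic factors as (7y - 1)(2y - 7).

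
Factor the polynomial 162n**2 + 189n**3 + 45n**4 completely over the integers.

Pull out the common factor 9n**2, then factor the remaining trinomial.

9n**2(5n + 6)(n + 3)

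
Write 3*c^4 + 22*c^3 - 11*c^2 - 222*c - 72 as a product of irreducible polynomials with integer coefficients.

By the rational root theorem, c = -1/3 is a root, giving the factor (3*c + 1) and quotient c^3 + 7*c^2 - 6*c - 72.
Then c = 3 is a root, so (c - 3) divides it; the quotient is c^2 + 10*c + 24.
The remaining quadratic factors as (c + 4)(c + 6).

(3*c + 1)*(c + 4)*(c + 6)*(c - 3)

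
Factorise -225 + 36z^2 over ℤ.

9(2z + 5)(2z - 5)

Every term has a factor of 9. Then 4z^2 - 25 = (2z)² − (5)².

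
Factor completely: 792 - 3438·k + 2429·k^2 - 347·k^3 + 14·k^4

Among the possible rational roots, k = 3/2 is a root, giving the factor (2·k - 3) and quotient 7·k^3 - 163·k^2 + 970·k - 264.
Then k = 2/7 is a root, giving the factor (7·k - 2) and quotient k^2 - 23·k + 132.
The remaining quadratic factors as (k - 11)(k - 12).

(2·k - 3)·(7·k - 2)·(k - 11)·(k - 12)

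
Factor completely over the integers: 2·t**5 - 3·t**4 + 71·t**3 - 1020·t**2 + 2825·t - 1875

(2·t - 5)·(t - 1)·(t - 5)·(t**2 + 7·t + 75)

By the rational root theorem, t = 5 is a root, so (t - 5) is a factor; dividing leaves 2·t**4 + 7·t**3 + 106·t**2 - 490·t + 375.
Next, t = 1 is a root, giving the factor (t - 1) and quotient 2·t**3 + 9·t**2 + 115·t - 375.
Next, t = 5/2 is a root, so (2·t - 5) is a factor; dividing leaves t**2 + 7·t + 75.
The quadratic t**2 + 7·t + 75 has discriminant -251 < 0 and is irreducible over ℤ.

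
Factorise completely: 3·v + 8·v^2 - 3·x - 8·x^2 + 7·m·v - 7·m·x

-(x - v)·(7·m + 8·x + 8·v + 3)

Group: -7·m·(x - v) + (-8·x - 8·v - 3)·(x - v); both groups contain (x - v).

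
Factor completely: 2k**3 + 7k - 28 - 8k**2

(k - 4)(2k**2 + 7)

Group as (2k**3 + 7k) + (-8k**2 - 28) = k(2k**2 + 7) - 4(2k**2 + 7).
Both groups share the factor (2k**2 + 7).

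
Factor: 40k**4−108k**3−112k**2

4k**2(2k−7)(5k+4)

Pull out the common factor 4k**2, then factor the remaining trinomial.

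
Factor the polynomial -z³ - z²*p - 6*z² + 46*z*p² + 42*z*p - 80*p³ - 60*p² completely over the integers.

-(z - 2*p)*(z - 5*p)*(z + 8*p + 6)

Group: z*(-z² + 7*z*p - 10*p²) + (8*p + 6)*(-z² + 7*z*p - 10*p²); both groups contain (-z² + 7*z*p - 10*p²), so (z + 8*p + 6) is a factor with cofactor -z² + 7*z*p - 10*p².
The cofactor groups again: -z² + 7*z*p - 10*p² = -z*(z - 2*p) + 5*p*(z - 2*p); both groups contain (z - 2*p), giving -(z - 5*p)*(z - 2*p).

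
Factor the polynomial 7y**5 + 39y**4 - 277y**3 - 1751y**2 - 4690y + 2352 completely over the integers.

Testing divisors of the constant over divisors of the leading coefficient, y = 7 is a root, so (y - 7) is a factor; dividing leaves 7y**4 + 88y**3 + 339y**2 + 622y - 336.
Continuing, y = 3/7 is a root, so (7y - 3) divides it; the quotient is y**3 + 13y**2 + 54y + 112.
Then y = -8 is a root, giving the factor (y + 8) and quotient y**2 + 5y + 14.
The quadratic y**2 + 5y + 14 has discriminant -31 < 0 and is irreducible over ℤ.

(7y - 3)(y + 8)(y - 7)(y**2 + 5y + 14)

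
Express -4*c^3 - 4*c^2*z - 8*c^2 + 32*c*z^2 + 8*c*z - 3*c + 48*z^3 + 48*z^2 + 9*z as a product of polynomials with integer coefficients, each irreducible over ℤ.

-(2*c + 4*z + 1)*(2*c + 4*z + 3)*(c - 3*z)

Group: 2*c*(-2*c^2 + 2*c*z - c + 12*z^2 + 3*z) + (4*z + 3)*(-2*c^2 + 2*c*z - c + 12*z^2 + 3*z); both groups contain (-2*c^2 + 2*c*z - c + 12*z^2 + 3*z), so (2*c + 4*z + 3) is a factor with cofactor -2*c^2 + 2*c*z - c + 12*z^2 + 3*z.
The cofactor groups again: -2*c^2 + 2*c*z - c + 12*z^2 + 3*z = -2*c*(c - 3*z) + (-4*z - 1)*(c - 3*z); both groups contain (c - 3*z), giving -(2*c + 4*z + 1)*(c - 3*z).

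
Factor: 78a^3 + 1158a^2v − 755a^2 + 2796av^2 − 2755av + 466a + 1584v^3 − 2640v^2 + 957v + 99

(13a + 11v − 11)(6a + 12v + 1)(a + 12v − 9)

Group: 13a(6a^2 + 84av − 53a + 144v^2 − 96v − 9) + (11v − 11)(6a^2 + 84av − 53a + 144v^2 − 96v − 9); both groups contain (6a^2 + 84av − 53a + 144v^2 − 96v − 9), so (13a + 11v − 11) is a factor with cofactor 6a^2 + 84av − 53a + 144v^2 − 96v − 9.
The cofactor groups again: 6a^2 + 84av − 53a + 144v^2 − 96v − 9 = 6a(a + 12v − 9) + (12v + 1)(a + 12v − 9); both groups contain (a + 12v − 9), giving (6a + 12v + 1)(a + 12v − 9).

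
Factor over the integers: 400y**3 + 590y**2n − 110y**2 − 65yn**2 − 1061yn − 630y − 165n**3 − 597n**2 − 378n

(10y − 5n − 14)(8y + 11n + 9)(5y + 3n)

Group: 8y(50y**2 + 5yn − 70y − 15n**2 − 42n) + (11n + 9)(50y**2 + 5yn − 70y − 15n**2 − 42n); both groups contain (50y**2 + 5yn − 70y − 15n**2 − 42n), so (8y + 11n + 9) is a factor with cofactor 50y**2 + 5yn − 70y − 15n**2 − 42n.
The cofactor groups again: 50y**2 + 5yn − 70y − 15n**2 − 42n = 10y(5y + 3n) + (−5n − 14)(5y + 3n); both groups contain (5y + 3n), giving (10y − 5n − 14)(5y + 3n).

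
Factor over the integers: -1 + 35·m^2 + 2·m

Need a pair with product 35·(-1) = -35 and sum 2: that's -5 and 7.
Split the middle term: 35·m^2 - 5·m + 7·m - 1 = 5·m·(7·m - 1) + (7·m - 1).

(5·m + 1)·(7·m - 1)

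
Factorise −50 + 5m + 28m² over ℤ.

(4m − 5)(7m + 10)

Need a pair with product 28·(−50) = −1400 and sum 5: that's −35 and 40.
Split the middle term: 28m² − 35m + 40m − 50 = 7m(4m − 5) + 10(4m − 5).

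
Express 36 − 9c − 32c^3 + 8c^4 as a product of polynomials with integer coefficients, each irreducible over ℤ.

Group as (8c^4 − 9c) + (−32c^3 + 36) = c(8c^3 − 9) − 4(8c^3 − 9).
Both groups share the factor (8c^3 − 9).

(c − 4)(8c^3 − 9)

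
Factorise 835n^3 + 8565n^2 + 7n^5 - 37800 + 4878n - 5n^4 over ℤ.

Testing divisors of the constant over divisors of the leading coefficient, n = -6 is a root, so (n + 6) is a factor; dividing leaves 7n^4 - 47n^3 + 1117n^2 + 1863n - 6300.
Then n = 12/7 is a root, so (7n - 12) divides it; the quotient is n^3 - 5n^2 + 151n + 525.
Next, n = -3 is a root, giving the factor (n + 3) and quotient n^2 - 8n + 175.
The quadratic n^2 - 8n + 175 has discriminant -636 < 0 and is irreducible over ℤ.

(7n - 12)(n + 3)(n + 6)(n^2 - 8n + 175)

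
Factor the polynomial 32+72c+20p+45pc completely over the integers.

Group as (45pc+20p) + (72c+32) = 5p(9c+4) + 8(9c+4).
Both groups share the factor (9c+4).

(5p+8)(9c+4)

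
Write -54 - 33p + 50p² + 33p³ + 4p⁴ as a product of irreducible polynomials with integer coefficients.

Trying the rational-root candidates, p = -9/4 is a root, giving the factor (4p + 9) and quotient p³ + 6p² - p - 6.
Continuing, p = 1 is a root, so (p - 1) is a factor; dividing leaves p² + 7p + 6.
The remaining quadratic factors as (p + 1)(p + 6).

(4p + 9)(p + 1)(p + 6)(p - 1)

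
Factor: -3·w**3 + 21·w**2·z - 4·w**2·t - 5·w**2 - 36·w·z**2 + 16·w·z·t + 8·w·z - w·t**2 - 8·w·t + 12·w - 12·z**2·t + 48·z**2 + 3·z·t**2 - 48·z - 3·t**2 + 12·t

Group: 3·w·(-w**2 + 7·w·z - w·t - 3·w - 12·z**2 + 3·z·t + 12·z - 3·t) + (t - 4)·(-w**2 + 7·w·z - w·t - 3·w - 12·z**2 + 3·z·t + 12·z - 3·t); both groups contain (-w**2 + 7·w·z - w·t - 3·w - 12·z**2 + 3·z·t + 12·z - 3·t), so (3·w + t - 4) is a factor with cofactor -w**2 + 7·w·z - w·t - 3·w - 12·z**2 + 3·z·t + 12·z - 3·t.
The cofactor groups again: -w**2 + 7·w·z - w·t - 3·w - 12·z**2 + 3·z·t + 12·z - 3·t = -w·(w - 4·z + t) + (3·z - 3)·(w - 4·z + t); both groups contain (w - 4·z + t), giving -(w - 3·z + 3)·(w - 4·z + t).

-(3·w + t - 4)·(w - 4·z + t)·(w - 3·z + 3)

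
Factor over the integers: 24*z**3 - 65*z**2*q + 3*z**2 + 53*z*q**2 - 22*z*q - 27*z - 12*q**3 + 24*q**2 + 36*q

(8*z - 3*q + 9)*(3*z - 4*q)*(z - q - 1)

Group: 8*z*(3*z**2 - 7*z*q - 3*z + 4*q**2 + 4*q) + (-3*q + 9)*(3*z**2 - 7*z*q - 3*z + 4*q**2 + 4*q); both groups contain (3*z**2 - 7*z*q - 3*z + 4*q**2 + 4*q), so (8*z - 3*q + 9) is a factor with cofactor 3*z**2 - 7*z*q - 3*z + 4*q**2 + 4*q.
The cofactor groups again: 3*z**2 - 7*z*q - 3*z + 4*q**2 + 4*q = z*(3*z - 4*q) + (-q - 1)*(3*z - 4*q); both groups contain (3*z - 4*q), giving (z - q - 1)*(3*z - 4*q).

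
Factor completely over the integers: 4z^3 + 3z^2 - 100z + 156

Testing divisors of the constant over divisors of the leading coefficient, z = -6 is a root, giving the factor (z + 6) and quotient 4z^2 - 21z + 26.
The remaining quadratic factors as (z - 2)(4z - 13).

(4z - 13)(z + 6)(z - 2)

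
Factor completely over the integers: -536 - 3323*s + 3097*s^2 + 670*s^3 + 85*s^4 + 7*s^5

(7*s + 1)*(s + 8)*(s - 1)*(s^2 + 5*s + 67)

By the rational root theorem, s = -1/7 is a root, giving the factor (7*s + 1) and quotient s^4 + 12*s^3 + 94*s^2 + 429*s - 536.
Then s = -8 is a root, so (s + 8) is a factor; dividing leaves s^3 + 4*s^2 + 62*s - 67.
Next, s = 1 is a root, giving the factor (s - 1) and quotient s^2 + 5*s + 67.
The quadratic s^2 + 5*s + 67 has discriminant -243 < 0 and is irreducible over ℤ.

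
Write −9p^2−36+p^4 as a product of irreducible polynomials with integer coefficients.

(p^2+3)(p^2−12)

Substitute u = p^2 to get a quadratic in u, then factor.
p^2+3 is irreducible over ℤ (always positive, so no real roots).
p^2−12 is irreducible over ℤ (12 is not a perfect square).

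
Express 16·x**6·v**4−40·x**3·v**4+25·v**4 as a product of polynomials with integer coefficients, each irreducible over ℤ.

Every term has a factor of v**4; factoring it out leaves 16·x**6−40·x**3+25.
Recognize a perfect-square trinomial with the parts 5 and 4·x**3.

v**4·(4·x**3−5)**2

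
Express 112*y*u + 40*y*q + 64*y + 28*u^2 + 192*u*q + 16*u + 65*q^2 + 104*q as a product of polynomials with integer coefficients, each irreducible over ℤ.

(8*y + 2*u + 13*q)*(14*u + 5*q + 8)

Group: 8*y*(14*u + 5*q + 8) + (2*u + 13*q)*(14*u + 5*q + 8); both groups contain (14*u + 5*q + 8).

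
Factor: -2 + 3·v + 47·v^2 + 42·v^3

(6·v - 1)·(7·v + 2)·(v + 1)

Among the possible rational roots, v = -1 is a root, so (v + 1) divides it; the quotient is 42·v^2 + 5·v - 2.
The remaining quadratic factors as (6·v - 1)(7·v + 2).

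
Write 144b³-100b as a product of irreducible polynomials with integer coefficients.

Every term has a factor of 4b. Then 36b²-25 = (6b)² − (5)².

4b(6b+5)(6b-5)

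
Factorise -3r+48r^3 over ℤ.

Pull out the common factor 3r; 16r^2-1 is a difference of squares.

3r(4r+1)(4r-1)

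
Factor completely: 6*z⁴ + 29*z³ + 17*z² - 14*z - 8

By the rational root theorem, z = -1/2 is a root, so (2*z + 1) is a factor; dividing leaves 3*z³ + 13*z² + 2*z - 8.
Then z = -4 is a root, so (z + 4) is a factor; dividing leaves 3*z² + z - 2.
The remaining quadratic factors as (z + 1)(3*z - 2).

(2*z + 1)*(3*z - 2)*(z + 1)*(z + 4)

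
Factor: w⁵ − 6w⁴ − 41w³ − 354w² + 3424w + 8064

(w + 2)(w − 8)(w − 9)(w² + 9w + 56)

Trying the rational-root candidates, w = −2 is a root, so (w + 2) is a factor; dividing leaves w⁴ − 8w³ − 25w² − 304w + 4032.
Next, w = 9 is a root, so (w − 9) divides it; the quotient is w³ + w² − 16w − 448.
Then w = 8 is a root, so (w − 8) divides it; the quotient is w² + 9w + 56.
The quadratic w² + 9w + 56 has discriminant −143 < 0 and is irreducible over ℤ.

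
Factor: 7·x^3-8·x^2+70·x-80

Group as (7·x^3+70·x) + (-8·x^2-80) = 7·x·(x^2+10) - 8·(x^2+10).
Both groups share the factor (x^2+10).

(7·x-8)·(x^2+10)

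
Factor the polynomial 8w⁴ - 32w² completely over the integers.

8w²(w + 2)(w - 2)

Every term has a factor of 8w². Then w² - 4 = (w)² − (2)².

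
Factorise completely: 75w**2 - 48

Pull out the common factor 3; 25w**2 - 16 is a difference of squares.

3(5w + 4)(5w - 4)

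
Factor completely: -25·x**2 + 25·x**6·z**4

Factor out 25·x**2 first: what remains is x**4·z**4 - 1.
Recognize a difference of squares with the parts x**2·z**2 and 1.
x**2·z**2 - 1 is again a difference of squares: (x·z - 1)·(x·z + 1).

25·x**2·(x·z + 1)·(x·z - 1)·(x**2·z**2 + 1)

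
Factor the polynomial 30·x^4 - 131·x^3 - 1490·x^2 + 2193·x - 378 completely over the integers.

Trying the rational-root candidates, x = 9 is a root, so (x - 9) divides it; the quotient is 30·x^3 + 139·x^2 - 239·x + 42.
Continuing, x = 7/6 is a root, giving the factor (6·x - 7) and quotient 5·x^2 + 29·x - 6.
The remaining quadratic factors as (x + 6)(5·x - 1).

(5·x - 1)·(6·x - 7)·(x + 6)·(x - 9)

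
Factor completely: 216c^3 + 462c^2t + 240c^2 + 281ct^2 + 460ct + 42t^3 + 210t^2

Group: 6c(36c^2 + 35ct + 40c + 6t^2 + 30t) + 7t(36c^2 + 35ct + 40c + 6t^2 + 30t); both groups contain (36c^2 + 35ct + 40c + 6t^2 + 30t), so (6c + 7t) is a factor with cofactor 36c^2 + 35ct + 40c + 6t^2 + 30t.
The cofactor groups again: 36c^2 + 35ct + 40c + 6t^2 + 30t = 4c(9c + 2t + 10) + 3t(9c + 2t + 10); both groups contain (9c + 2t + 10), giving (4c + 3t)(9c + 2t + 10).

(4c + 3t)(6c + 7t)(9c + 2t + 10)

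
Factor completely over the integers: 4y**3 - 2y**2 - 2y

Pull out the common factor 2y, then factor the remaining trinomial.

2y(2y + 1)(y - 1)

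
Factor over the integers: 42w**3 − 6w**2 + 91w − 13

Group as (42w**3 + 91w) + (−6w**2 − 13) = 7w(6w**2 + 13) − (6w**2 + 13).
Both groups share the factor (6w**2 + 13).

(7w − 1)(6w**2 + 13)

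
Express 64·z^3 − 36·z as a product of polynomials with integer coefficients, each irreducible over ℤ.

4·z·(4·z + 3)·(4·z − 3)

Every term has a factor of 4·z. Then 16·z^2 − 9 = (4·z)² − (3)².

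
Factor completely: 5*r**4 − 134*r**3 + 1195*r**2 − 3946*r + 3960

By the rational root theorem, r = 11 is a root, so (r − 11) is a factor; dividing leaves 5*r**3 − 79*r**2 + 326*r − 360.
Next, r = 10 is a root, so (r − 10) is a factor; dividing leaves 5*r**2 − 29*r + 36.
The remaining quadratic factors as (r − 4)(5*r − 9).

(5*r − 9)*(r − 10)*(r − 11)*(r − 4)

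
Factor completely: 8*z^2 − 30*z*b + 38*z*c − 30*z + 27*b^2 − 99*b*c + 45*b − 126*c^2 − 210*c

(2*z − 3*b + 14*c)*(4*z − 9*b − 9*c − 15)

Group: 4*z*(2*z − 3*b + 14*c) + (−9*b − 9*c − 15)*(2*z − 3*b + 14*c); both groups contain (2*z − 3*b + 14*c).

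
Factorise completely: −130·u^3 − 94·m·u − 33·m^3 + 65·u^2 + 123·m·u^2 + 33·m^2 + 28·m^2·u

Group: 11·m·(−3·m^2 − m·u + 3·m + 10·u^2 − 5·u) − 13·u·(−3·m^2 − m·u + 3·m + 10·u^2 − 5·u); both groups contain (−3·m^2 − m·u + 3·m + 10·u^2 − 5·u), so (11·m − 13·u) is a factor with cofactor −3·m^2 − m·u + 3·m + 10·u^2 − 5·u.
The cofactor groups again: −3·m^2 − m·u + 3·m + 10·u^2 − 5·u = −3·m·(m + 2·u − 1) + 5·u·(m + 2·u − 1); both groups contain (m + 2·u − 1), giving −(3·m − 5·u)·(m + 2·u − 1).

−(11·m − 13·u)·(3·m − 5·u)·(m + 2·u − 1)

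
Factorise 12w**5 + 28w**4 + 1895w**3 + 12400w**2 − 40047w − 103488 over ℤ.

(2w − 7)(6w + 11)(w + 7)(w**2 − 3w + 192)

Trying the rational-root candidates, w = −11/6 is a root, so (6w + 11) is a factor; dividing leaves 2w**4 + w**3 + 314w**2 + 1491w − 9408.
Then w = 7/2 is a root, giving the factor (2w − 7) and quotient w**3 + 4w**2 + 171w + 1344.
Next, w = −7 is a root, so (w + 7) divides it; the quotient is w**2 − 3w + 192.
The quadratic w**2 − 3w + 192 has discriminant −759 < 0 and is irreducible over ℤ.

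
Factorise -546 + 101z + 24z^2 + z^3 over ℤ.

(z + 13)(z + 14)(z - 3)

Trying the rational-root candidates, z = -13 is a root, giving the factor (z + 13) and quotient z^2 + 11z - 42.
The remaining quadratic factors as (z - 3)(z + 14).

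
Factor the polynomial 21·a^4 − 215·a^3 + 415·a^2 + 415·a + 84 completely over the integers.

(3·a + 1)·(7·a + 3)·(a − 4)·(a − 7)

By the rational root theorem, a = −1/3 is a root, so (3·a + 1) divides it; the quotient is 7·a^3 − 74·a^2 + 163·a + 84.
Continuing, a = −3/7 is a root, so (7·a + 3) is a factor; dividing leaves a^2 − 11·a + 28.
The remaining quadratic factors as (a − 7)(a − 4).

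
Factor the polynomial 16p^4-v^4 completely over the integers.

Write as (4p^2)² − (v^2)², then factor 4p^2-v^2 once more.

(2p+v)(2p-v)(4p^2+v^2)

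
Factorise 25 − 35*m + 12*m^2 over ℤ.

(3*m − 5)*(4*m − 5)

Need a pair with product 12·25 = 300 and sum −35: that's −15 and −20.
Split the middle term: 12*m^2 − 15*m − 20*m + 25 = 3*m*(4*m − 5) − 5*(4*m − 5).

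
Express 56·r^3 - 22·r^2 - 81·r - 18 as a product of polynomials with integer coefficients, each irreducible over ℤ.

Testing divisors of the constant over divisors of the leading coefficient, r = -1/4 is a root, giving the factor (4·r + 1) and quotient 14·r^2 - 9·r - 18.
The remaining quadratic factors as (7·r + 6)(2·r - 3).

(2·r - 3)·(4·r + 1)·(7·r + 6)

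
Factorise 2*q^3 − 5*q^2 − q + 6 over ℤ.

Among the possible rational roots, q = 2 is a root, so (q − 2) divides it; the quotient is 2*q^2 − q − 3.
The remaining quadratic factors as (q + 1)(2*q − 3).

(2*q − 3)*(q + 1)*(q − 2)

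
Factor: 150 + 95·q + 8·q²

(8·q + 15)·(q + 10)

Need a pair with product 8·150 = 1200 and sum 95: that's 80 and 15.
Split the middle term: 8·q² + 80·q + 15·q + 150 = 8·q·(q + 10) + 15·(q + 10).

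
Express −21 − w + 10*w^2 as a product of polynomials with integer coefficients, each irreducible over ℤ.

Need a pair with product 10·(−21) = −210 and sum −1: that's −15 and 14.
Split the middle term: 10*w^2 − 15*w + 14*w − 21 = 5*w*(2*w − 3) + 7*(2*w − 3).

(2*w − 3)*(5*w + 7)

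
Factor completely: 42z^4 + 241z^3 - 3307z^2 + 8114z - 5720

By the rational root theorem, z = 11/6 is a root, so (6z - 11) divides it; the quotient is 7z^3 + 53z^2 - 454z + 520.
Then z = 4 is a root, so (z - 4) is a factor; dividing leaves 7z^2 + 81z - 130.
The remaining quadratic factors as (7z - 10)(z + 13).

(6z - 11)(7z - 10)(z + 13)(z - 4)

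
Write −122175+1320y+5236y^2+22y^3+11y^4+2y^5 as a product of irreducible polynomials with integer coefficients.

(2y−9)(y+15)(y+5)(y^2−10y+181)

Trying the rational-root candidates, y = 9/2 is a root, so (2y−9) divides it; the quotient is y^4+10y^3+56y^2+2870y+13575.
Then y = −15 is a root, giving the factor (y+15) and quotient y^3−5y^2+131y+905.
Continuing, y = −5 is a root, giving the factor (y+5) and quotient y^2−10y+181.
The quadratic y^2−10y+181 has discriminant −624 < 0 and is irreducible over ℤ.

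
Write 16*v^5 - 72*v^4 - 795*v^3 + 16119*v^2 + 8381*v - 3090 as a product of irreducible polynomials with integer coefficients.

By the rational root theorem, v = -3/4 is a root, giving the factor (4*v + 3) and quotient 4*v^4 - 21*v^3 - 183*v^2 + 4167*v - 1030.
Next, v = 1/4 is a root, giving the factor (4*v - 1) and quotient v^3 - 5*v^2 - 47*v + 1030.
Continuing, v = -10 is a root, so (v + 10) is a factor; dividing leaves v^2 - 15*v + 103.
The quadratic v^2 - 15*v + 103 has discriminant -187 < 0 and is irreducible over ℤ.

(4*v + 3)*(4*v - 1)*(v + 10)*(v^2 - 15*v + 103)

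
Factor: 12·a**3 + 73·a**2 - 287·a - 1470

Among the possible rational roots, a = -7 is a root, giving the factor (a + 7) and quotient 12·a**2 - 11·a - 210.
The remaining quadratic factors as (4·a + 15)(3·a - 14).

(3·a - 14)·(4·a + 15)·(a + 7)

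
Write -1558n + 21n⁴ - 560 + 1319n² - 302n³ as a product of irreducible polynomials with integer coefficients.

Trying the rational-root candidates, n = 8/3 is a root, giving the factor (3n - 8) and quotient 7n³ - 82n² + 221n + 70.
Next, n = 5 is a root, so (n - 5) divides it; the quotient is 7n² - 47n - 14.
The remaining quadratic factors as (7n + 2)(n - 7).

(3n - 8)(7n + 2)(n - 5)(n - 7)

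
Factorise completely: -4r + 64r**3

4r(4r + 1)(4r - 1)

Factor out 4r, leaving 16r**2 - 1, which is a difference of two squares.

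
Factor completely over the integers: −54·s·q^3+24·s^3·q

Factor out 6·s·q, leaving 4·s^2−9·q^2, which is a difference of two squares.

6·q·s·(2·s−3·q)·(2·s+3·q)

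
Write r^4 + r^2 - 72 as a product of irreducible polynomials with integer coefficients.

(r^2 + 9)(r^2 - 8)

Substitute u = r^2 to get a quadratic in u, then factor.
r^2 + 9 is irreducible over ℤ (sum of squares).
r^2 - 8 is irreducible over ℤ (8 is not a perfect square).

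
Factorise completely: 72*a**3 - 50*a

2*a*(6*a + 5)*(6*a - 5)

Factor out 2*a, leaving 36*a**2 - 25, which is a difference of two squares.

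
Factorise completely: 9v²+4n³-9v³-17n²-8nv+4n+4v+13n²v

Group: n(4n²+9nv-17n-9v²+9v+4) + v(4n²+9nv-17n-9v²+9v+4); both groups contain (4n²+9nv-17n-9v²+9v+4), so (n+v) is a factor with cofactor 4n²+9nv-17n-9v²+9v+4.
The cofactor groups again: 4n²+9nv-17n-9v²+9v+4 = n(4n-3v-1) + (3v-4)(4n-3v-1); both groups contain (4n-3v-1), giving (n+3v-4)(4n-3v-1).

(4n-3v-1)(n+3v-4)(n+v)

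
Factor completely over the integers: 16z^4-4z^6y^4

Every term has a factor of 4z^4; factoring it out leaves -z^2y^4+4.
Recognize a difference of squares with the parts 2 and zy^2.

-4z^4(zy^2+2)(zy^2-2)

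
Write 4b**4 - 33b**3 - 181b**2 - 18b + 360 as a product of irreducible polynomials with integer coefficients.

Testing divisors of the constant over divisors of the leading coefficient, b = -2 is a root, giving the factor (b + 2) and quotient 4b**3 - 41b**2 - 99b + 180.
Then b = 5/4 is a root, so (4b - 5) is a factor; dividing leaves b**2 - 9b - 36.
The remaining quadratic factors as (b - 12)(b + 3).

(4b - 5)(b + 2)(b + 3)(b - 12)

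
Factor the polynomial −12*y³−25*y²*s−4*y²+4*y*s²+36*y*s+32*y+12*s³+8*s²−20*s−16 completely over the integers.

−(3*y−2*s−2)*(y+2*s+2)*(4*y+3*s−4)

Group: y*(−12*y²−y*s+20*y+6*s²−2*s−8) + (2*s+2)*(−12*y²−y*s+20*y+6*s²−2*s−8); both groups contain (−12*y²−y*s+20*y+6*s²−2*s−8), so (y+2*s+2) is a factor with cofactor −12*y²−y*s+20*y+6*s²−2*s−8.
The cofactor groups again: −12*y²−y*s+20*y+6*s²−2*s−8 = −4*y*(3*y−2*s−2) + (−3*s+4)*(3*y−2*s−2); both groups contain (3*y−2*s−2), giving −(4*y+3*s−4)*(3*y−2*s−2).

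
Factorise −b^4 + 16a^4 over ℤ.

(2a + b)(2a − b)(4a^2 + b^2)

(2a)⁴ − (b)⁴ = ((2a)² − (b)²)((2a)² + (b)²); the first factor splits again, the second (4a^2 + b^2) is irreducible.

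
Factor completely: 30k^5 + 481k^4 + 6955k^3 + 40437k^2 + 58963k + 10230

Trying the rational-root candidates, k = -6 is a root, giving the factor (k + 6) and quotient 30k^4 + 301k^3 + 5149k^2 + 9543k + 1705.
Then k = -11/6 is a root, so (6k + 11) is a factor; dividing leaves 5k^3 + 41k^2 + 783k + 155.
Continuing, k = -1/5 is a root, so (5k + 1) divides it; the quotient is k^2 + 8k + 155.
The quadratic k^2 + 8k + 155 has discriminant -556 < 0 and is irreducible over ℤ.

(5k + 1)(6k + 11)(k + 6)(k^2 + 8k + 155)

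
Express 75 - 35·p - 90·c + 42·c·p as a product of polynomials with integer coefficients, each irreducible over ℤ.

Group as (42·c·p - 90·c) + (-35·p + 75) = 6·c·(7·p - 15) - 5·(7·p - 15).
Both groups share the factor (7·p - 15).

(6·c - 5)·(7·p - 15)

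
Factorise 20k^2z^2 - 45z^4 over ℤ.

Pull out the common factor 5z^2; 4k^2 - 9z^2 is a difference of squares.

5z^2(2k + 3z)(2k - 3z)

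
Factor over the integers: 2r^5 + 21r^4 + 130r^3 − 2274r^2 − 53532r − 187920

(2r + 9)(r + 10)(r − 12)(r^2 + 8r + 174)

Among the possible rational roots, r = 12 is a root, so (r − 12) divides it; the quotient is 2r^4 + 45r^3 + 670r^2 + 5766r + 15660.
Next, r = −9/2 is a root, so (2r + 9) is a factor; dividing leaves r^3 + 18r^2 + 254r + 1740.
Then r = −10 is a root, giving the factor (r + 10) and quotient r^2 + 8r + 174.
The quadratic r^2 + 8r + 174 has discriminant −632 < 0 and is irreducible over ℤ.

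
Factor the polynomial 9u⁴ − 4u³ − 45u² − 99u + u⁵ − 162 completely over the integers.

(u + 2)(u + 9)(u − 3)(u² + u + 3)

Testing divisors of the constant over divisors of the leading coefficient, u = −2 is a root, so (u + 2) divides it; the quotient is u⁴ + 7u³ − 18u² − 9u − 81.
Next, u = −9 is a root, so (u + 9) is a factor; dividing leaves u³ − 2u² − 9.
Then u = 3 is a root, so (u − 3) is a factor; dividing leaves u² + u + 3.
The quadratic u² + u + 3 has discriminant −11 < 0 and is irreducible over ℤ.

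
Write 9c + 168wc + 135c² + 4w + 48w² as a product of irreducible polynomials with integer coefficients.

Group: 4w(12w + 15c + 1) + 9c(12w + 15c + 1); both groups contain (12w + 15c + 1).

(12w + 15c + 1)(4w + 9c)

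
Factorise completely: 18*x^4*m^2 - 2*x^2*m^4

Factor out 2*x^2*m^2, leaving 9*x^2 - m^2, which is a difference of two squares.

2*m^2*x^2*(3*x - m)*(3*x + m)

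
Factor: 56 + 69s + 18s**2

(3s + 8)(6s + 7)

Need a pair with product 18·56 = 1008 and sum 69: that's 21 and 48.
Split the middle term: 18s**2 + 21s + 48s + 56 = 3s(6s + 7) + 8(6s + 7).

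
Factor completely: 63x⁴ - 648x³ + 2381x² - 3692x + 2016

Testing divisors of the constant over divisors of the leading coefficient, x = 9/7 is a root, giving the factor (7x - 9) and quotient 9x³ - 81x² + 236x - 224.
Continuing, x = 4 is a root, so (x - 4) divides it; the quotient is 9x² - 45x + 56.
The remaining quadratic factors as (3x - 7)(3x - 8).

(3x - 7)(3x - 8)(7x - 9)(x - 4)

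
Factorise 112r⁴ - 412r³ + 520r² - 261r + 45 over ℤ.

Among the possible rational roots, r = 5/4 is a root, so (4r - 5) is a factor; dividing leaves 28r³ - 68r² + 45r - 9.
Next, r = 3/2 is a root, so (2r - 3) divides it; the quotient is 14r² - 13r + 3.
The remaining quadratic factors as (7r - 3)(2r - 1).

(2r - 1)(2r - 3)(4r - 5)(7r - 3)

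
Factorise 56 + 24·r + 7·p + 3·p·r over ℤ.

(3·r + 7)·(p + 8)

Group as (3·p·r + 7·p) + (24·r + 56) = p·(3·r + 7) + 8·(3·r + 7).
Both groups share the factor (3·r + 7).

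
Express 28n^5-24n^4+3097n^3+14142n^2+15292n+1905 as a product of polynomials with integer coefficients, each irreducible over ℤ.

(2n+3)(2n+5)(7n+1)(n^2-5n+127)

Trying the rational-root candidates, n = -1/7 is a root, giving the factor (7n+1) and quotient 4n^4-4n^3+443n^2+1957n+1905.
Next, n = -3/2 is a root, so (2n+3) divides it; the quotient is 2n^3-5n^2+229n+635.
Continuing, n = -5/2 is a root, so (2n+5) divides it; the quotient is n^2-5n+127.
The quadratic n^2-5n+127 has discriminant -483 < 0 and is irreducible over ℤ.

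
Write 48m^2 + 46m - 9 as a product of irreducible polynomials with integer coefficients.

Need a pair with product 48·(-9) = -432 and sum 46: that's -8 and 54.
Split the middle term: 48m^2 - 8m + 54m - 9 = 8m(6m - 1) + 9(6m - 1).

(6m - 1)(8m + 9)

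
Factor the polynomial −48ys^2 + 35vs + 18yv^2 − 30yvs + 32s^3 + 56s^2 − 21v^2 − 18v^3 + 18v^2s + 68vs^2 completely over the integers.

(6y − 6v − 4s − 7)(3v − 8s)(v + s)

Group: v(18yv − 48ys − 18v^2 + 36vs − 21v + 32s^2 + 56s) + s(18yv − 48ys − 18v^2 + 36vs − 21v + 32s^2 + 56s); both groups contain (18yv − 48ys − 18v^2 + 36vs − 21v + 32s^2 + 56s), so (v + s) is a factor with cofactor 18yv − 48ys − 18v^2 + 36vs − 21v + 32s^2 + 56s.
The cofactor groups again: 18yv − 48ys − 18v^2 + 36vs − 21v + 32s^2 + 56s = 3v(6y − 6v − 4s − 7) − 8s(6y − 6v − 4s − 7); both groups contain (6y − 6v − 4s − 7), giving (3v − 8s)(6y − 6v − 4s − 7).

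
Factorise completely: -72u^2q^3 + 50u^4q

2qu^2(5u - 6q)(5u + 6q)

Every term has a factor of 2u^2q. Then 25u^2 - 36q^2 = (5u)² − (6q)².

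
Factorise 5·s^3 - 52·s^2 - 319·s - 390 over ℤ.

Trying the rational-root candidates, s = -2 is a root, giving the factor (s + 2) and quotient 5·s^2 - 62·s - 195.
The remaining quadratic factors as (s - 15)(5·s + 13).

(5·s + 13)·(s + 2)·(s - 15)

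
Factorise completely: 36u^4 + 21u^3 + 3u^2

3u^2(3u + 1)(4u + 1)

Pull out the common factor 3u^2, then factor the remaining trinomial.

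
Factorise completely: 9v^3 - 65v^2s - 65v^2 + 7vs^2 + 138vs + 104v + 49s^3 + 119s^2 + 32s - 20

Group: v(9v^2 - 2vs - 20v - 7s^2 - 12s + 4) + (-7s - 5)(9v^2 - 2vs - 20v - 7s^2 - 12s + 4); both groups contain (9v^2 - 2vs - 20v - 7s^2 - 12s + 4), so (v - 7s - 5) is a factor with cofactor 9v^2 - 2vs - 20v - 7s^2 - 12s + 4.
The cofactor groups again: 9v^2 - 2vs - 20v - 7s^2 - 12s + 4 = v(9v + 7s - 2) + (-s - 2)(9v + 7s - 2); both groups contain (9v + 7s - 2), giving (v - s - 2)(9v + 7s - 2).

(v - 7s - 5)(v - s - 2)(9v + 7s - 2)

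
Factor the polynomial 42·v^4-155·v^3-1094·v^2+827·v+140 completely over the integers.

(6·v-5)·(7·v+1)·(v+4)·(v-7)

Among the possible rational roots, v = -4 is a root, so (v+4) divides it; the quotient is 42·v^3-323·v^2+198·v+35.
Continuing, v = -1/7 is a root, so (7·v+1) is a factor; dividing leaves 6·v^2-47·v+35.
The remaining quadratic factors as (6·v-5)(v-7).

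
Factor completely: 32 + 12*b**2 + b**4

Substitute u = b**2 to get a quadratic in u, then factor.
b**2 + 8 is irreducible over ℤ (always positive, so no real roots).
b**2 + 4 is irreducible over ℤ (sum of squares).

(b**2 + 4)*(b**2 + 8)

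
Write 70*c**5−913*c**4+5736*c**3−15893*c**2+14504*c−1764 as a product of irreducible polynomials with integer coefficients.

(2*c−7)*(5*c−7)*(7*c−1)*(c**2−8*c+36)

Testing divisors of the constant over divisors of the leading coefficient, c = 1/7 is a root, giving the factor (7*c−1) and quotient 10*c**4−129*c**3+801*c**2−2156*c+1764.
Next, c = 7/5 is a root, giving the factor (5*c−7) and quotient 2*c**3−23*c**2+128*c−252.
Continuing, c = 7/2 is a root, giving the factor (2*c−7) and quotient c**2−8*c+36.
The quadratic c**2−8*c+36 has discriminant −80 < 0 and is irreducible over ℤ.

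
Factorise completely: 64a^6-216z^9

Pull out the common factor 8, leaving 8a^6-27z^9.
Recognize a difference of cubes with the parts 2a^2 and 3z^3.

8(2a^2-3z^3)(4a^4+6a^2z^3+9z^6)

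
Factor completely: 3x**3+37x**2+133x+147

(3x+7)(x+3)(x+7)

Trying the rational-root candidates, x = −7/3 is a root, giving the factor (3x+7) and quotient x**2+10x+21.
The remaining quadratic factors as (x+3)(x+7).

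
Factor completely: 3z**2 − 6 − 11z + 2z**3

(2z + 1)(z + 3)(z − 2)

By the rational root theorem, z = −3 is a root, giving the factor (z + 3) and quotient 2z**2 − 3z − 2.
The remaining quadratic factors as (z − 2)(2z + 1).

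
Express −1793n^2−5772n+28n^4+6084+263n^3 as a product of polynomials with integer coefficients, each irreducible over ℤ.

By the rational root theorem, n = 6/7 is a root, so (7n−6) is a factor; dividing leaves 4n^3+41n^2−221n−1014.
Continuing, n = −13 is a root, so (n+13) divides it; the quotient is 4n^2−11n−78.
The remaining quadratic factors as (n−6)(4n+13).

(4n+13)(7n−6)(n+13)(n−6)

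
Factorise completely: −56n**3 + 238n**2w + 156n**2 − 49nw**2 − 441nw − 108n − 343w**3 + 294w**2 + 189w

Group: 7n(−8n**2 + 42nw + 12n − 49w**2 − 21w) + (7w − 9)(−8n**2 + 42nw + 12n − 49w**2 − 21w); both groups contain (−8n**2 + 42nw + 12n − 49w**2 − 21w), so (7n + 7w − 9) is a factor with cofactor −8n**2 + 42nw + 12n − 49w**2 − 21w.
The cofactor groups again: −8n**2 + 42nw + 12n − 49w**2 − 21w = −4n(2n − 7w − 3) + 7w(2n − 7w − 3); both groups contain (2n − 7w − 3), giving −(4n − 7w)(2n − 7w − 3).

−(2n − 7w − 3)(4n − 7w)(7n + 7w − 9)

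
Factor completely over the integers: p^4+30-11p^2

Substitute u = p^2 to get a quadratic in u, then factor.
p^2-6 is irreducible over ℤ (6 is not a perfect square).
p^2-5 is irreducible over ℤ (5 is not a perfect square).

(p^2-5)(p^2-6)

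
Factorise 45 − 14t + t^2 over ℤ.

(t − 5)(t − 9)

Two integers with product 45 and sum −14 are −9 and −5.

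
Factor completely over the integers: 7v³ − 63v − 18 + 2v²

Among the possible rational roots, v = −2/7 is a root, giving the factor (7v + 2) and quotient v² − 9.
The remaining quadratic factors as (v − 3)(v + 3).

(7v + 2)(v + 3)(v − 3)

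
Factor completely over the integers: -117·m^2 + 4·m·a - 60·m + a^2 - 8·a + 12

Group: -13·m·(9·m - a + 6) + (-a + 2)·(9·m - a + 6); both groups contain (9·m - a + 6).

-(9·m - a + 6)·(13·m + a - 2)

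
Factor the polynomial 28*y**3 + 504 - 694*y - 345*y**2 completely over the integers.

Trying the rational-root candidates, y = 14 is a root, giving the factor (y - 14) and quotient 28*y**2 + 47*y - 36.
The remaining quadratic factors as (4*y + 9)(7*y - 4).

(4*y + 9)*(7*y - 4)*(y - 14)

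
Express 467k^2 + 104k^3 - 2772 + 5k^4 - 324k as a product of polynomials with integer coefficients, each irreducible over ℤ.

By the rational root theorem, k = -6 is a root, so (k + 6) divides it; the quotient is 5k^3 + 74k^2 + 23k - 462.
Continuing, k = 11/5 is a root, so (5k - 11) is a factor; dividing leaves k^2 + 17k + 42.
The remaining quadratic factors as (k + 14)(k + 3).

(5k - 11)(k + 14)(k + 3)(k + 6)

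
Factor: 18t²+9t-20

(3t+4)(6t-5)

Need a pair with product 18·(-20) = -360 and sum 9: that's -15 and 24.
Split the middle term: 18t²-15t + 24t-20 = 3t(6t-5) + 4(6t-5).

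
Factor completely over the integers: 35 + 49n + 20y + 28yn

(4y + 7)(7n + 5)

Group as (28yn + 20y) + (49n + 35) = 4y(7n + 5) + 7(7n + 5).
Both groups share the factor (7n + 5).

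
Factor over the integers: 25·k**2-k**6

Every term has a factor of k**2; factoring it out leaves -k**4+25.
Recognize a difference of squares with the parts 5 and k**2.

-k**2·(k**2+5)·(k**2-5)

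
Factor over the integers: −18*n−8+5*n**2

(5*n+2)*(n−4)

Need a pair with product 5·(−8) = −40 and sum −18: that's −20 and 2.
Split the middle term: 5*n**2−20*n + 2*n−8 = 5*n*(n−4) + 2*(n−4).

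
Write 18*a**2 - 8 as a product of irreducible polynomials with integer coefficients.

2*(3*a + 2)*(3*a - 2)

Pull out the common factor 2; 9*a**2 - 4 is a difference of squares.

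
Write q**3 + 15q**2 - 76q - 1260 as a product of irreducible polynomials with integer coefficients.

Testing divisors of the constant over divisors of the leading coefficient, q = -10 is a root, giving the factor (q + 10) and quotient q**2 + 5q - 126.
The remaining quadratic factors as (q + 14)(q - 9).

(q + 10)(q + 14)(q - 9)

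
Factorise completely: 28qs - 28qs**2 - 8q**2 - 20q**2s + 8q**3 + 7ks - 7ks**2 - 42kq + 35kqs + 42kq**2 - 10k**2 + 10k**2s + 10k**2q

Group: k(10kq + 10ks - 10k + 2q**2 - 5qs - 2q - 7s**2 + 7s) + 4q(10kq + 10ks - 10k + 2q**2 - 5qs - 2q - 7s**2 + 7s); both groups contain (10kq + 10ks - 10k + 2q**2 - 5qs - 2q - 7s**2 + 7s), so (k + 4q) is a factor with cofactor 10kq + 10ks - 10k + 2q**2 - 5qs - 2q - 7s**2 + 7s.
The cofactor groups again: 10kq + 10ks - 10k + 2q**2 - 5qs - 2q - 7s**2 + 7s = 10k(q + s - 1) + (2q - 7s)(q + s - 1); both groups contain (q + s - 1), giving (10k + 2q - 7s)(q + s - 1).

(10k + 2q - 7s)(k + 4q)(q + s - 1)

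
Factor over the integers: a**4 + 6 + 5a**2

Substitute u = a**2 to get a quadratic in u, then factor.
a**2 + 2 is irreducible over ℤ (always positive, so no real roots).
a**2 + 3 is irreducible over ℤ (always positive, so no real roots).

(a**2 + 2)(a**2 + 3)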